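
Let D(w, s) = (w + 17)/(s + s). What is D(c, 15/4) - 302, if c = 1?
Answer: -1498/5 ≈ -299.60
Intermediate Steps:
D(w, s) = (17 + w)/(2*s) (D(w, s) = (17 + w)/((2*s)) = (17 + w)*(1/(2*s)) = (17 + w)/(2*s))
D(c, 15/4) - 302 = (17 + 1)/(2*((15/4))) - 302 = (½)*18/(15*(¼)) - 302 = (½)*18/(15/4) - 302 = (½)*(4/15)*18 - 302 = 12/5 - 302 = -1498/5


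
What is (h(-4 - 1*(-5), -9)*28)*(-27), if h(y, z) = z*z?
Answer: -61236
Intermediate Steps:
h(y, z) = z²
(h(-4 - 1*(-5), -9)*28)*(-27) = ((-9)²*28)*(-27) = (81*28)*(-27) = 2268*(-27) = -61236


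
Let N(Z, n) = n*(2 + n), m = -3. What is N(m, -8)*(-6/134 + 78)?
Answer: 250704/67 ≈ 3741.9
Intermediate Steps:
N(m, -8)*(-6/134 + 78) = (-8*(2 - 8))*(-6/134 + 78) = (-8*(-6))*(-6*1/134 + 78) = 48*(-3/67 + 78) = 48*(5223/67) = 250704/67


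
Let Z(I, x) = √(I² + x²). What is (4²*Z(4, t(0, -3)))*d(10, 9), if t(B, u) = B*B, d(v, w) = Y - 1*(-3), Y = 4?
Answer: 448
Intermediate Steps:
d(v, w) = 7 (d(v, w) = 4 - 1*(-3) = 4 + 3 = 7)
t(B, u) = B²
(4²*Z(4, t(0, -3)))*d(10, 9) = (4²*√(4² + (0²)²))*7 = (16*√(16 + 0²))*7 = (16*√(16 + 0))*7 = (16*√16)*7 = (16*4)*7 = 64*7 = 448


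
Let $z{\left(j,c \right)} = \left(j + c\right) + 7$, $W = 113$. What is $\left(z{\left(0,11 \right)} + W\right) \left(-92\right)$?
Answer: $-12052$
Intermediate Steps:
$z{\left(j,c \right)} = 7 + c + j$ ($z{\left(j,c \right)} = \left(c + j\right) + 7 = 7 + c + j$)
$\left(z{\left(0,11 \right)} + W\right) \left(-92\right) = \left(\left(7 + 11 + 0\right) + 113\right) \left(-92\right) = \left(18 + 113\right) \left(-92\right) = 131 \left(-92\right) = -12052$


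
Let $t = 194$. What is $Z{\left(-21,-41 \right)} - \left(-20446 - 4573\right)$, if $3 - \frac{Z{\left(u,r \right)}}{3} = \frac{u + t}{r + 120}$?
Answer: $\frac{1976693}{79} \approx 25021.0$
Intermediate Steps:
$Z{\left(u,r \right)} = 9 - \frac{3 \left(194 + u\right)}{120 + r}$ ($Z{\left(u,r \right)} = 9 - 3 \frac{u + 194}{r + 120} = 9 - 3 \frac{194 + u}{120 + r} = 9 - \frac{3 \left(194 + u\right)}{120 + r}$)
$Z{\left(-21,-41 \right)} - \left(-20446 - 4573\right) = \frac{3 \left(166 - -21 + 3 \left(-41\right)\right)}{120 - 41} - \left(-20446 - 4573\right) = \frac{3 \left(166 + 21 - 123\right)}{79} - -25019 = 3 \cdot \frac{1}{79} \cdot 64 + 25019 = \frac{192}{79} + 25019 = \frac{1976693}{79}$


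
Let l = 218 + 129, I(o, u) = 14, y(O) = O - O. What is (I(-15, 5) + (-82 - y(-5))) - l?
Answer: -415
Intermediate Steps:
y(O) = 0
l = 347
(I(-15, 5) + (-82 - y(-5))) - l = (14 + (-82 - 1*0)) - 1*347 = (14 + (-82 + 0)) - 347 = (14 - 82) - 347 = -68 - 347 = -415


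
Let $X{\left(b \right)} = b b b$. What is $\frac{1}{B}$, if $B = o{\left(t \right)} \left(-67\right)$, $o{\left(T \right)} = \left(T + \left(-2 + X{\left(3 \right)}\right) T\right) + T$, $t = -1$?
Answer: $\frac{1}{1809} \approx 0.00055279$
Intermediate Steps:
$X{\left(b \right)} = b^{3}$ ($X{\left(b \right)} = b^{2} b = b^{3}$)
$o{\left(T \right)} = 27 T$ ($o{\left(T \right)} = \left(T + \left(-2 + 3^{3}\right) T\right) + T = \left(T + \left(-2 + 27\right) T\right) + T = \left(T + 25 T\right) + T = 26 T + T = 27 T$)
$B = 1809$ ($B = 27 \left(-1\right) \left(-67\right) = \left(-27\right) \left(-67\right) = 1809$)
$\frac{1}{B} = \frac{1}{1809}$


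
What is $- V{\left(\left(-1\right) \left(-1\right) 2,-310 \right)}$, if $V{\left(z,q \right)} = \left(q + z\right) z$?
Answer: $616$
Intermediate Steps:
$V{\left(z,q \right)} = z \left(q + z\right)$
$- V{\left(\left(-1\right) \left(-1\right) 2,-310 \right)} = - \left(-1\right) \left(-1\right) 2 \left(-310 + \left(-1\right) \left(-1\right) 2\right) = - 1 \cdot 2 \left(-310 + 1 \cdot 2\right) = - 2 \left(-310 + 2\right) = - 2 \left(-308\right) = \left(-1\right) \left(-616\right) = 616$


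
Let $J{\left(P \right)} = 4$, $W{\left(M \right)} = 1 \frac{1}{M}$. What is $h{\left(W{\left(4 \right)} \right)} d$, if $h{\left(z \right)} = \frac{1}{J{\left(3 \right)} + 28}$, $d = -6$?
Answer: $- \frac{3}{16} \approx -0.1875$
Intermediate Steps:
$W{\left(M \right)} = \frac{1}{M}$
$h{\left(z \right)} = \frac{1}{32}$ ($h{\left(z \right)} = \frac{1}{4 + 28} = \frac{1}{32}$)
$h{\left(W{\left(4 \right)} \right)} d = \frac{1}{32} \left(-6\right) = - \frac{3}{16}$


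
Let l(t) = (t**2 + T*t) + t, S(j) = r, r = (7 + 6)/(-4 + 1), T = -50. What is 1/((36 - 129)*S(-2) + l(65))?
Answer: 1/1443 ≈ 0.00069300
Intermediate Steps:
r = -13/3 (r = 13/(-3) = 13*(-1/3) = -13/3 ≈ -4.3333)
S(j) = -13/3
l(t) = t**2 - 49*t (l(t) = (t**2 - 50*t) + t = t**2 - 49*t)
1/((36 - 129)*S(-2) + l(65)) = 1/((36 - 129)*(-13/3) + 65*(-49 + 65)) = 1/(-93*(-13/3) + 65*16) = 1/(403 + 1040) = 1/1443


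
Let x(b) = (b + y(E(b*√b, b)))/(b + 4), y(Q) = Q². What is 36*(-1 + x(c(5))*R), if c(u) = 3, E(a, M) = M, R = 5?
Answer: 1908/7 ≈ 272.57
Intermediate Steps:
x(b) = (b + b²)/(4 + b) (x(b) = (b + b²)/(b + 4) = (b + b²)/(4 + b))
36*(-1 + x(c(5))*R) = 36*(-1 + (3*(1 + 3)/(4 + 3))*5) = 36*(-1 + (3*4/7)*5) = 36*(-1 + (3*(⅐)*4)*5) = 36*(-1 + (12/7)*5) = 36*(-1 + 60/7) = 36*(53/7) = 1908/7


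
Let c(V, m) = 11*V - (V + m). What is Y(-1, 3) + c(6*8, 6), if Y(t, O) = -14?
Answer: 460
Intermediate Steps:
c(V, m) = -m + 10*V (c(V, m) = 11*V + (-V - m) = -m + 10*V)
Y(-1, 3) + c(6*8, 6) = -14 + (-1*6 + 10*(6*8)) = -14 + (-6 + 10*48) = -14 + (-6 + 480) = -14 + 474 = 460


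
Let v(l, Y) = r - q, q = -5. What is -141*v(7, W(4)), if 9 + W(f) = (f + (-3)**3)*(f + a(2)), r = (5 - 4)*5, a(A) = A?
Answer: -1410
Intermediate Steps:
r = 5 (r = 1*5 = 5)
W(f) = -9 + (-27 + f)*(2 + f) (W(f) = -9 + (f + (-3)**3)*(f + 2) = -9 + (f - 27)*(2 + f) = -9 + (-27 + f)*(2 + f))
v(l, Y) = 10 (v(l, Y) = 5 - 1*(-5) = 5 + 5 = 10)
-141*v(7, W(4)) = -141*10 = -1410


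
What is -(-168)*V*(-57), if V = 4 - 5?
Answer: 9576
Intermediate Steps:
V = -1
-(-168)*V*(-57) = -(-168)*(-1)*(-57) = -21*8*(-57) = -168*(-57) = 9576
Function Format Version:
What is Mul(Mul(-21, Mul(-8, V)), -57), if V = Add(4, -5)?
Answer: 9576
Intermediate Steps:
V = -1
Mul(Mul(-21, Mul(-8, V)), -57) = Mul(Mul(-21, Mul(-8, -1)), -57) = Mul(Mul(-21, 8), -57) = Mul(-168, -57) = 9576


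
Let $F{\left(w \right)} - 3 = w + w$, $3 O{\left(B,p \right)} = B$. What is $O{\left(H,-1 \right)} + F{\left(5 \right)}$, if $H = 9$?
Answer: $16$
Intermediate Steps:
$O{\left(B,p \right)} = \frac{B}{3}$
$F{\left(w \right)} = 3 + 2 w$ ($F{\left(w \right)} = 3 + \left(w + w\right) = 3 + 2 w$)
$O{\left(H,-1 \right)} + F{\left(5 \right)} = \frac{1}{3} \cdot 9 + \left(3 + 2 \cdot 5\right) = 3 + \left(3 + 10\right) = 3 + 13 = 16$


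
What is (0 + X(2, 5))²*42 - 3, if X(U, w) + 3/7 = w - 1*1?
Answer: 3729/7 ≈ 532.71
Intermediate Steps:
X(U, w) = -10/7 + w (X(U, w) = -3/7 + (w - 1*1) = -3/7 + (w - 1) = -3/7 + (-1 + w) = -10/7 + w)
(0 + X(2, 5))²*42 - 3 = (0 + (-10/7 + 5))²*42 - 3 = (0 + 25/7)²*42 - 3 = (25/7)²*42 - 3 = (625/49)*42 - 3 = 3750/7 - 3 = 3729/7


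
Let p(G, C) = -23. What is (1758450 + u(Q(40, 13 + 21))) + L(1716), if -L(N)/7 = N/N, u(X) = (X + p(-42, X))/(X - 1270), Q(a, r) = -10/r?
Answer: 37973576981/21595 ≈ 1.7584e+6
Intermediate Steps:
u(X) = (-23 + X)/(-1270 + X) (u(X) = (X - 23)/(X - 1270) = (-23 + X)/(-1270 + X))
L(N) = -7 (L(N) = -7*N/N = -7*1 = -7)
(1758450 + u(Q(40, 13 + 21))) + L(1716) = (1758450 + (-23 - 10/(13 + 21))/(-1270 - 10/(13 + 21))) - 7 = (1758450 + (-23 - 10/34)/(-1270 - 10/34)) - 7 = (1758450 + (-23 - 10*1/34)/(-1270 - 10*1/34)) - 7 = (1758450 + (-23 - 5/17)/(-1270 - 5/17)) - 7 = (1758450 - 396/17/(-21595/17)) - 7 = (1758450 - 17/21595*(-396/17)) - 7 = (1758450 + 396/21595) - 7 = 37973728146/21595 - 7 = 37973576981/21595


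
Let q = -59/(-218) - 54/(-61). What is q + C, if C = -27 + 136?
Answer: 1464853/13298 ≈ 110.16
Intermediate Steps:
C = 109
q = 15371/13298 (q = -59*(-1/218) - 54*(-1/61) = 59/218 + 54/61 = 15371/13298 ≈ 1.1559)
q + C = 15371/13298 + 109 = 1464853/13298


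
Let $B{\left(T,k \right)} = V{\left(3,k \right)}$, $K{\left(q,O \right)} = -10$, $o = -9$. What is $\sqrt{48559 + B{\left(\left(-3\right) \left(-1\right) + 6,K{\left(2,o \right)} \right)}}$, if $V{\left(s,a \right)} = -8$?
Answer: $\sqrt{48551} \approx 220.34$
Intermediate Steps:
$B{\left(T,k \right)} = -8$
$\sqrt{48559 + B{\left(\left(-3\right) \left(-1\right) + 6,K{\left(2,o \right)} \right)}} = \sqrt{48559 - 8} = \sqrt{48551}$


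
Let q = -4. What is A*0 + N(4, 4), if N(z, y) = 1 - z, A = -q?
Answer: -3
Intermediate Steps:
A = 4 (A = -1*(-4) = 4)
A*0 + N(4, 4) = 4*0 + (1 - 1*4) = 0 + (1 - 4) = 0 - 3 = -3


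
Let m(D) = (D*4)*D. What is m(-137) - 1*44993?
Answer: 30083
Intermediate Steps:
m(D) = 4*D² (m(D) = (4*D)*D = 4*D²)
m(-137) - 1*44993 = 4*(-137)² - 1*44993 = 4*18769 - 44993 = 75076 - 44993 = 30083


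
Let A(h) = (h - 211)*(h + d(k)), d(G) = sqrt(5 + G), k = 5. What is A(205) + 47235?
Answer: 46005 - 6*sqrt(10) ≈ 45986.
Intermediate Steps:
A(h) = (-211 + h)*(h + sqrt(10)) (A(h) = (h - 211)*(h + sqrt(5 + 5)) = (-211 + h)*(h + sqrt(10)))
A(205) + 47235 = (205**2 - 211*205 - 211*sqrt(10) + 205*sqrt(10)) + 47235 = (42025 - 43255 - 211*sqrt(10) + 205*sqrt(10)) + 47235 = (-1230 - 6*sqrt(10)) + 47235 = 46005 - 6*sqrt(10)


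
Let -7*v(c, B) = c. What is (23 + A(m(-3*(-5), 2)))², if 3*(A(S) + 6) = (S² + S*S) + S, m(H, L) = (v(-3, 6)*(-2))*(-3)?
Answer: 1190281/2401 ≈ 495.74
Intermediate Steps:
v(c, B) = -c/7
m(H, L) = 18/7 (m(H, L) = (-⅐*(-3)*(-2))*(-3) = ((3/7)*(-2))*(-3) = -6/7*(-3) = 18/7)
A(S) = -6 + S/3 + 2*S²/3 (A(S) = -6 + ((S² + S*S) + S)/3 = -6 + ((S² + S²) + S)/3 = -6 + (2*S² + S)/3 = -6 + (S + 2*S²)/3 = -6 + (S/3 + 2*S²/3) = -6 + S/3 + 2*S²/3)
(23 + A(m(-3*(-5), 2)))² = (23 + (-6 + (⅓)*(18/7) + 2*(18/7)²/3))² = (23 + (-6 + 6/7 + (⅔)*(324/49)))² = (23 + (-6 + 6/7 + 216/49))² = (23 - 36/49)² = (1091/49)² = 1190281/2401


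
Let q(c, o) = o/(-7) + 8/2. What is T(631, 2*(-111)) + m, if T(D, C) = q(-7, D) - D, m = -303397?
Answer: -2128799/7 ≈ -3.0411e+5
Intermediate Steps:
q(c, o) = 4 - o/7 (q(c, o) = o*(-⅐) + 8*(½) = -o/7 + 4 = 4 - o/7)
T(D, C) = 4 - 8*D/7 (T(D, C) = (4 - D/7) - D = 4 - 8*D/7)
T(631, 2*(-111)) + m = (4 - 8/7*631) - 303397 = (4 - 5048/7) - 303397 = -5020/7 - 303397 = -2128799/7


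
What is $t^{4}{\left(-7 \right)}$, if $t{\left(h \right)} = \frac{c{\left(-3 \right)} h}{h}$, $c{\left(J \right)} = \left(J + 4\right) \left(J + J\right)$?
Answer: $1296$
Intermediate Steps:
$c{\left(J \right)} = 2 J \left(4 + J\right)$ ($c{\left(J \right)} = \left(4 + J\right) 2 J = 2 J \left(4 + J\right)$)
$t{\left(h \right)} = -6$ ($t{\left(h \right)} = \frac{2 \left(-3\right) \left(4 - 3\right) h}{h} = \frac{2 \left(-3\right) 1 h}{h} = \frac{\left(-6\right) h}{h} = -6$)
$t^{4}{\left(-7 \right)} = \left(-6\right)^{4} = 1296$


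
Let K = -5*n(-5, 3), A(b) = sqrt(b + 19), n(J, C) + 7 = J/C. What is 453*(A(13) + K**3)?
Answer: 331747000/9 + 1812*sqrt(2) ≈ 3.6863e+7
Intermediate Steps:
n(J, C) = -7 + J/C
A(b) = sqrt(19 + b)
K = 130/3 (K = -5*(-7 - 5/3) = -5*(-26/3) = 130/3 ≈ 43.333)
453*(A(13) + K**3) = 453*(sqrt(19 + 13) + (130/3)**3) = 453*(sqrt(32) + 2197000/27) = 453*(4*sqrt(2) + 2197000/27) = 453*(2197000/27 + 4*sqrt(2)) = 331747000/9 + 1812*sqrt(2)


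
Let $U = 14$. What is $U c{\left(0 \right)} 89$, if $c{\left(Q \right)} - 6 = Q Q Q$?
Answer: $7476$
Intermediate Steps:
$c{\left(Q \right)} = 6 + Q^{3}$ ($c{\left(Q \right)} = 6 + Q Q Q = 6 + Q^{2} Q = 6 + Q^{3}$)
$U c{\left(0 \right)} 89 = 14 \left(6 + 0^{3}\right) 89 = 14 \left(6 + 0\right) 89 = 14 \cdot 6 \cdot 89 = 84 \cdot 89 = 7476$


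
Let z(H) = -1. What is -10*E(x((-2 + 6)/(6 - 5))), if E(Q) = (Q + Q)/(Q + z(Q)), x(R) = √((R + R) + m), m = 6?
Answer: -280/13 - 20*√14/13 ≈ -27.295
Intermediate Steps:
x(R) = √(6 + 2*R) (x(R) = √((R + R) + 6) = √(2*R + 6) = √(6 + 2*R))
E(Q) = 2*Q/(-1 + Q) (E(Q) = (Q + Q)/(Q - 1) = (2*Q)/(-1 + Q) = 2*Q/(-1 + Q))
-10*E(x((-2 + 6)/(6 - 5))) = -20*√(6 + 2*((-2 + 6)/(6 - 5)))/(-1 + √(6 + 2*((-2 + 6)/(6 - 5)))) = -20*√(6 + 2*(4/1))/(-1 + √(6 + 2*(4/1))) = -20*√(6 + 2*(4*1))/(-1 + √(6 + 2*(4*1))) = -20*√(6 + 2*4)/(-1 + √(6 + 2*4)) = -20*√(6 + 8)/(-1 + √(6 + 8)) = -20*√14/(-1 + √14)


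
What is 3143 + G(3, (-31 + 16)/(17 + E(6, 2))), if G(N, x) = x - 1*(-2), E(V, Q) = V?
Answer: 72320/23 ≈ 3144.3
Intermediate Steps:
G(N, x) = 2 + x (G(N, x) = x + 2 = 2 + x)
3143 + G(3, (-31 + 16)/(17 + E(6, 2))) = 3143 + (2 + (-31 + 16)/(17 + 6)) = 3143 + (2 - 15/23) = 3143 + 31/23 = 72320/23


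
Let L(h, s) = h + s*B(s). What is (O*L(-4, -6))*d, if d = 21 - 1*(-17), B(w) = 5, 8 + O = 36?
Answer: -36176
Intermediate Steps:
O = 28 (O = -8 + 36 = 28)
d = 38 (d = 21 + 17 = 38)
L(h, s) = h + 5*s (L(h, s) = h + s*5 = h + 5*s)
(O*L(-4, -6))*d = (28*(-4 + 5*(-6)))*38 = (28*(-4 - 30))*38 = (28*(-34))*38 = -952*38 = -36176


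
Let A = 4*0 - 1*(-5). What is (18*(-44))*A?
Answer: -3960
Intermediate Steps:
A = 5 (A = 0 + 5 = 5)
(18*(-44))*A = (18*(-44))*5 = -792*5 = -3960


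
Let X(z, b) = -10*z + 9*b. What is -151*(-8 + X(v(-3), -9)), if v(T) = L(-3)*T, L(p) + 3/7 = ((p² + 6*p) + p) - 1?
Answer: 519893/7 ≈ 74270.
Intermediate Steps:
L(p) = -10/7 + p² + 7*p (L(p) = -3/7 + (((p² + 6*p) + p) - 1) = -3/7 + ((p² + 7*p) - 1) = -3/7 + (-1 + p² + 7*p) = -10/7 + p² + 7*p)
v(T) = -94*T/7 (v(T) = (-10/7 + (-3)² + 7*(-3))*T = (-10/7 + 9 - 21)*T = -94*T/7)
-151*(-8 + X(v(-3), -9)) = -151*(-8 + (-(-940)*(-3)/7 + 9*(-9))) = -151*(-8 + (-10*282/7 - 81)) = -151*(-8 + (-2820/7 - 81)) = -151*(-8 - 3387/7) = -151*(-3443/7) = 519893/7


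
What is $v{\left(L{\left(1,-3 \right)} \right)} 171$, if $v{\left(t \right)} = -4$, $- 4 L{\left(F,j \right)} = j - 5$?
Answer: $-684$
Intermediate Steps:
$L{\left(F,j \right)} = \frac{5}{4} - \frac{j}{4}$ ($L{\left(F,j \right)} = - \frac{j - 5}{4} = - \frac{-5 + j}{4} = \frac{5}{4} - \frac{j}{4}$)
$v{\left(L{\left(1,-3 \right)} \right)} 171 = \left(-4\right) 171 = -684$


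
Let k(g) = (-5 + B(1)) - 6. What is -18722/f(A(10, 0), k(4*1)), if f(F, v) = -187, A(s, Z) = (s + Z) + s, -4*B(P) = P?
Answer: 1702/17 ≈ 100.12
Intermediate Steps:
B(P) = -P/4
k(g) = -45/4 (k(g) = (-5 - 1/4*1) - 6 = (-5 - 1/4) - 6 = -21/4 - 6 = -45/4)
A(s, Z) = Z + 2*s (A(s, Z) = (Z + s) + s = Z + 2*s)
-18722/f(A(10, 0), k(4*1)) = -18722/(-187) = -18722*(-1/187) = 1702/17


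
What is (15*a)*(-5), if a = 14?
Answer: -1050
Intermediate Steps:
(15*a)*(-5) = (15*14)*(-5) = 210*(-5) = -1050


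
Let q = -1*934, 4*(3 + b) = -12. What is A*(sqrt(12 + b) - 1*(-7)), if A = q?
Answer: -6538 - 934*sqrt(6) ≈ -8825.8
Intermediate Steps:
b = -6 (b = -3 + (1/4)*(-12) = -3 - 3 = -6)
q = -934
A = -934
A*(sqrt(12 + b) - 1*(-7)) = -934*(sqrt(12 - 6) - 1*(-7)) = -934*(sqrt(6) + 7) = -934*(7 + sqrt(6)) = -6538 - 934*sqrt(6)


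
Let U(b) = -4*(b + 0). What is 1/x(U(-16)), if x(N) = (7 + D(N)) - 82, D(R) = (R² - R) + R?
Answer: 1/4021 ≈ 0.00024869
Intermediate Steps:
D(R) = R²
U(b) = -4*b
x(N) = -75 + N² (x(N) = (7 + N²) - 82 = -75 + N²)
1/x(U(-16)) = 1/(-75 + (-4*(-16))²) = 1/(-75 + 64²) = 1/(-75 + 4096) = 1/4021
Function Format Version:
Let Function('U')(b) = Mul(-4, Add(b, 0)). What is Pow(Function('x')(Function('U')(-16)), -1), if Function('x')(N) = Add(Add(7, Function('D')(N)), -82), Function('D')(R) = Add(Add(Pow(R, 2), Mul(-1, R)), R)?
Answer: Rational(1, 4021) ≈ 0.00024869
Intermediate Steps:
Function('D')(R) = Pow(R, 2)
Function('U')(b) = Mul(-4, b)
Function('x')(N) = Add(-75, Pow(N, 2)) (Function('x')(N) = Add(Add(7, Pow(N, 2)), -82) = Add(-75, Pow(N, 2)))
Pow(Function('x')(Function('U')(-16)), -1) = Pow(Add(-75, Pow(Mul(-4, -16), 2)), -1) = Pow(Add(-75, Pow(64, 2)), -1) = Pow(Add(-75, 4096), -1) = Pow(4021, -1) = Rational(1, 4021)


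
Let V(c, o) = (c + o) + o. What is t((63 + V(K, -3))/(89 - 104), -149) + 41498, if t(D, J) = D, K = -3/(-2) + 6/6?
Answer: 1244821/30 ≈ 41494.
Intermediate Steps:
K = 5/2 (K = -3*(-½) + 6*(⅙) = 3/2 + 1 = 5/2 ≈ 2.5000)
V(c, o) = c + 2*o
t((63 + V(K, -3))/(89 - 104), -149) + 41498 = (63 + (5/2 + 2*(-3)))/(89 - 104) + 41498 = (63 + (5/2 - 6))/(-15) + 41498 = (63 - 7/2)*(-1/15) + 41498 = (119/2)*(-1/15) + 41498 = -119/30 + 41498 = 1244821/30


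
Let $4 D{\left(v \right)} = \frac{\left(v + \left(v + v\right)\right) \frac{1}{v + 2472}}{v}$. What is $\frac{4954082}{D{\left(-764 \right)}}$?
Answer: $\frac{33846288224}{3} \approx 1.1282 \cdot 10^{10}$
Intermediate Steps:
$D{\left(v \right)} = \frac{3}{4 \left(2472 + v\right)}$ ($D{\left(v \right)} = \frac{\frac{v + \left(v + v\right)}{v + 2472} \frac{1}{v}}{4} = \frac{\frac{v + 2 v}{2472 + v} \frac{1}{v}}{4} = \frac{\frac{3 v}{2472 + v} \frac{1}{v}}{4} = \frac{3 \frac{1}{2472 + v}}{4} = \frac{3}{4 \left(2472 + v\right)}$)
$\frac{4954082}{D{\left(-764 \right)}} = \frac{4954082}{\frac{3}{4} \frac{1}{2472 - 764}} = \frac{4954082}{\frac{3}{4} \cdot \frac{1}{1708}} = \frac{4954082}{\frac{3}{6832}} = 4954082 \cdot \frac{6832}{3} = \frac{33846288224}{3}$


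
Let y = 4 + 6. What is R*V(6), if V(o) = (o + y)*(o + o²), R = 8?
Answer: 5376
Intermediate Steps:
y = 10
V(o) = (10 + o)*(o + o²) (V(o) = (o + 10)*(o + o²) = (10 + o)*(o + o²))
R*V(6) = 8*(6*(10 + 6² + 11*6)) = 8*(6*(10 + 36 + 66)) = 8*(6*112) = 8*672 = 5376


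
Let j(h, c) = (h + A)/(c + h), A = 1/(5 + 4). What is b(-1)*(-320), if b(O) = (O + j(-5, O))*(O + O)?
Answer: -3200/27 ≈ -118.52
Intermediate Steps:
A = ⅑ (A = 1/9 = ⅑ ≈ 0.11111)
j(h, c) = (⅑ + h)/(c + h) (j(h, c) = (h + ⅑)/(c + h) = (⅑ + h)/(c + h))
b(O) = 2*O*(O - 44/(9*(-5 + O))) (b(O) = (O + (⅑ - 5)/(O - 5))*(O + O) = (O - 44/9/(-5 + O))*(2*O) = (O - 44/(9*(-5 + O)))*(2*O) = 2*O*(O - 44/(9*(-5 + O))))
b(-1)*(-320) = ((2/9)*(-1)*(-44 + 9*(-1)*(-5 - 1))/(-5 - 1))*(-320) = ((2/9)*(-1)*(-44 + 9*(-1)*(-6))/(-6))*(-320) = ((2/9)*(-1)*(-⅙)*(-44 + 54))*(-320) = ((2/9)*(-1)*(-⅙)*10)*(-320) = (10/27)*(-320) = -3200/27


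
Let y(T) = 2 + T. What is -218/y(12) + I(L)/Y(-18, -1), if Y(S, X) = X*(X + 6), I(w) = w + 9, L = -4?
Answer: -116/7 ≈ -16.571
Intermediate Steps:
I(w) = 9 + w
Y(S, X) = X*(6 + X)
-218/y(12) + I(L)/Y(-18, -1) = -218/(2 + 12) + (9 - 4)/((-(6 - 1))) = -218/14 + 5/((-1*5)) = -218*1/14 + 5/(-5) = -109/7 + 5*(-⅕) = -109/7 - 1 = -116/7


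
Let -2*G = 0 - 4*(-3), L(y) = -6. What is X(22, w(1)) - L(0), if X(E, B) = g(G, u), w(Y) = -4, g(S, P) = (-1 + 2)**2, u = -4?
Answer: 7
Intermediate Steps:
G = -6 (G = -(0 - 4*(-3))/2 = -(0 + 12)/2 = -1/2*12 = -6)
g(S, P) = 1 (g(S, P) = 1**2 = 1)
X(E, B) = 1
X(22, w(1)) - L(0) = 1 - 1*(-6) = 1 + 6 = 7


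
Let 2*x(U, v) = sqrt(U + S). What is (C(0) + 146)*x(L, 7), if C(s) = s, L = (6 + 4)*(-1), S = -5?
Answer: 73*I*sqrt(15) ≈ 282.73*I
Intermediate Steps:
L = -10 (L = 10*(-1) = -10)
x(U, v) = sqrt(-5 + U)/2 (x(U, v) = sqrt(U - 5)/2 = sqrt(-5 + U)/2)
(C(0) + 146)*x(L, 7) = (0 + 146)*(sqrt(-5 - 10)/2) = 146*(sqrt(-15)/2) = 146*((I*sqrt(15))/2) = 146*(I*sqrt(15)/2) = 73*I*sqrt(15)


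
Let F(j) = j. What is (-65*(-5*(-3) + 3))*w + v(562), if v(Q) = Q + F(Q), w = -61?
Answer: 72494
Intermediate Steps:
v(Q) = 2*Q (v(Q) = Q + Q = 2*Q)
(-65*(-5*(-3) + 3))*w + v(562) = -65*(-5*(-3) + 3)*(-61) + 2*562 = -65*(15 + 3)*(-61) + 1124 = -65*18*(-61) + 1124 = -1170*(-61) + 1124 = 71370 + 1124 = 72494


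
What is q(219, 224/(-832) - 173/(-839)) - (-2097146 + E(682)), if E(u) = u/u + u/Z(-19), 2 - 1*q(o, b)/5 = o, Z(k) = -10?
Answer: 10480641/5 ≈ 2.0961e+6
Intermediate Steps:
q(o, b) = 10 - 5*o
E(u) = 1 - u/10 (E(u) = u/u + u/(-10) = 1 + u*(-⅒) = 1 - u/10)
q(219, 224/(-832) - 173/(-839)) - (-2097146 + E(682)) = (10 - 5*219) - (-2097146 + (1 - ⅒*682)) = (10 - 1095) - (-2097146 + (1 - 341/5)) = -1085 - (-2097146 - 336/5) = -1085 - 1*(-10486066/5) = -1085 + 10486066/5 = 10480641/5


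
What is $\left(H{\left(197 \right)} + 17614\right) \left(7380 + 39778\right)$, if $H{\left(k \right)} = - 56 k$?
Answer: $310393956$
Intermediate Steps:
$\left(H{\left(197 \right)} + 17614\right) \left(7380 + 39778\right) = \left(\left(-56\right) 197 + 17614\right) \left(7380 + 39778\right) = \left(-11032 + 17614\right) 47158 = 6582 \cdot 47158 = 310393956$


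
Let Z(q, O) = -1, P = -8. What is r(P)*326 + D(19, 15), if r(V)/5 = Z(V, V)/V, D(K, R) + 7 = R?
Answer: 847/4 ≈ 211.75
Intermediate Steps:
D(K, R) = -7 + R
r(V) = -5/V (r(V) = 5*(-1/V) = -5/V)
r(P)*326 + D(19, 15) = -5/(-8)*326 + (-7 + 15) = -5*(-1/8)*326 + 8 = (5/8)*326 + 8 = 815/4 + 8 = 847/4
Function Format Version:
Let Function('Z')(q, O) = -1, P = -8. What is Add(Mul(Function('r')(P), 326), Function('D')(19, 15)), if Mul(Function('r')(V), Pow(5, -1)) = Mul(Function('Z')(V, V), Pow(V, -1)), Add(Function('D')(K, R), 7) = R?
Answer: Rational(847, 4) ≈ 211.75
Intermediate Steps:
Function('D')(K, R) = Add(-7, R)
Function('r')(V) = Mul(-5, Pow(V, -1)) (Function('r')(V) = Mul(5, Mul(-1, Pow(V, -1))) = Mul(-5, Pow(V, -1)))
Add(Mul(Function('r')(P), 326), Function('D')(19, 15)) = Add(Mul(Mul(-5, Pow(-8, -1)), 326), Add(-7, 15)) = Add(Mul(Mul(-5, Rational(-1, 8)), 326), 8) = Add(Mul(Rational(5, 8), 326), 8) = Add(Rational(815, 4), 8) = Rational(847, 4)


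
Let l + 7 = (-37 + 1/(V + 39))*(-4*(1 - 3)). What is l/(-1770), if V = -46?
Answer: 2129/12390 ≈ 0.17183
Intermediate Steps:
l = -2129/7 (l = -7 + (-37 + 1/(-46 + 39))*(-4*(1 - 3)) = -7 + (-37 + 1/(-7))*(-4*(-2)) = -7 + (-37 - ⅐)*8 = -7 - 260/7*8 = -7 - 2080/7 = -2129/7 ≈ -304.14)
l/(-1770) = -2129/7/(-1770) = -2129/7*(-1/1770) = 2129/12390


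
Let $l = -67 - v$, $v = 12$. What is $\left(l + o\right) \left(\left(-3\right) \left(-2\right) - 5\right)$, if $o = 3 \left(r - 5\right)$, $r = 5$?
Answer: $-79$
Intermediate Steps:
$o = 0$ ($o = 3 \left(5 - 5\right) = 3 \cdot 0 = 0$)
$l = -79$ ($l = -67 - 12 = -79$)
$\left(l + o\right) \left(\left(-3\right) \left(-2\right) - 5\right) = \left(-79 + 0\right) \left(\left(-3\right) \left(-2\right) - 5\right) = - 79 \left(6 - 5\right) = \left(-79\right) 1 = -79$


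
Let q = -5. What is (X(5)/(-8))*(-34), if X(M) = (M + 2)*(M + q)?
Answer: 0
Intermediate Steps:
X(M) = (-5 + M)*(2 + M) (X(M) = (M + 2)*(M - 5) = (2 + M)*(-5 + M) = (-5 + M)*(2 + M))
(X(5)/(-8))*(-34) = ((-10 + 5² - 3*5)/(-8))*(-34) = ((-10 + 25 - 15)*(-⅛))*(-34) = (0*(-⅛))*(-34) = 0*(-34) = 0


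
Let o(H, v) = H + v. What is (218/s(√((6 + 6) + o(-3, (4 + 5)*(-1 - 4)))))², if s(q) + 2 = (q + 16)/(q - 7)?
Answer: 380192/169 - 11203783*I/3042 ≈ 2249.7 - 3683.0*I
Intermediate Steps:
s(q) = -2 + (16 + q)/(-7 + q) (s(q) = -2 + (q + 16)/(q - 7) = -2 + (16 + q)/(-7 + q))
(218/s(√((6 + 6) + o(-3, (4 + 5)*(-1 - 4)))))² = (218/(((30 - √((6 + 6) + (-3 + (4 + 5)*(-1 - 4))))/(-7 + √((6 + 6) + (-3 + (4 + 5)*(-1 - 4)))))))² = (218/(((30 - √(12 + (-3 + 9*(-5))))/(-7 + √(12 + (-3 + 9*(-5)))))))² = (218/(((30 - √(12 + (-3 - 45)))/(-7 + √(12 + (-3 - 45))))))² = (218/(((30 - √(12 - 48))/(-7 + √(12 - 48)))))² = (218/(((30 - √(-36))/(-7 + √(-36)))))² = (218/(((30 - 6*I)/(-7 + 6*I))))² = (218/((((-7 - 6*I)/85)*(30 - 6*I))))² = (218/(((-7 - 6*I)*(30 - 6*I)/85)))² = (218*((-7 + 6*I)*(30 + 6*I)/936))² = (109*(-7 + 6*I)*(30 + 6*I)/468)² = 11881*(-7 + 6*I)²*(30 + 6*I)²/219024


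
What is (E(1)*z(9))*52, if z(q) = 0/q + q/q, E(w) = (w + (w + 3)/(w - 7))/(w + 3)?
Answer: 13/3 ≈ 4.3333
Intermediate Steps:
E(w) = (w + (3 + w)/(-7 + w))/(3 + w)
z(q) = 1 (z(q) = 0 + 1 = 1)
(E(1)*z(9))*52 = (((-3 - 1*1**2 + 6*1)/(21 - 1*1**2 + 4*1))*1)*52 = (((-3 - 1*1 + 6)/(21 - 1*1 + 4))*1)*52 = (((-3 - 1 + 6)/(21 - 1 + 4))*1)*52 = ((2/24)*1)*52 = (((1/24)*2)*1)*52 = ((1/12)*1)*52 = (1/12)*52 = 13/3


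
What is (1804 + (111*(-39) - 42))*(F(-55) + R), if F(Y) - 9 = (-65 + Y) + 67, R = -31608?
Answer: 81250684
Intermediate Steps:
F(Y) = 11 + Y (F(Y) = 9 + ((-65 + Y) + 67) = 9 + (2 + Y) = 11 + Y)
(1804 + (111*(-39) - 42))*(F(-55) + R) = (1804 + (111*(-39) - 42))*((11 - 55) - 31608) = (1804 + (-4329 - 42))*(-44 - 31608) = (1804 - 4371)*(-31652) = -2567*(-31652) = 81250684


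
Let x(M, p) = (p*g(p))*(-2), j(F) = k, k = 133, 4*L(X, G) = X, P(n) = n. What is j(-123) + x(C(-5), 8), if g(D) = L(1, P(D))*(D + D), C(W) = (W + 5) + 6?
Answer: 69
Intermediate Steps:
L(X, G) = X/4
C(W) = 11 + W (C(W) = (5 + W) + 6 = 11 + W)
j(F) = 133
g(D) = D/2 (g(D) = ((¼)*1)*(D + D) = (2*D)/4 = D/2)
x(M, p) = -p² (x(M, p) = (p*(p/2))*(-2) = (p²/2)*(-2) = -p²)
j(-123) + x(C(-5), 8) = 133 - 1*8² = 133 - 1*64 = 133 - 64 = 69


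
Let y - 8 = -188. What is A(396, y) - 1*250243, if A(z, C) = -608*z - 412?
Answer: -491423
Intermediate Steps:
y = -180 (y = 8 - 188 = -180)
A(z, C) = -412 - 608*z
A(396, y) - 1*250243 = (-412 - 608*396) - 1*250243 = (-412 - 240768) - 250243 = -241180 - 250243 = -491423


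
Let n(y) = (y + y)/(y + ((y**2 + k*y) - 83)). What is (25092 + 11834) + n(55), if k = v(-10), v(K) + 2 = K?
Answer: 86296172/2337 ≈ 36926.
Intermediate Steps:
v(K) = -2 + K
k = -12 (k = -2 - 10 = -12)
n(y) = 2*y/(-83 + y**2 - 11*y) (n(y) = (y + y)/(y + ((y**2 - 12*y) - 83)) = (2*y)/(y + (-83 + y**2 - 12*y)) = (2*y)/(-83 + y**2 - 11*y) = 2*y/(-83 + y**2 - 11*y))
(25092 + 11834) + n(55) = (25092 + 11834) + 2*55/(-83 + 55**2 - 11*55) = 36926 + 2*55/(-83 + 3025 - 605) = 36926 + 2*55/2337 = 36926 + 2*55*(1/2337) = 36926 + 110/2337 = 86296172/2337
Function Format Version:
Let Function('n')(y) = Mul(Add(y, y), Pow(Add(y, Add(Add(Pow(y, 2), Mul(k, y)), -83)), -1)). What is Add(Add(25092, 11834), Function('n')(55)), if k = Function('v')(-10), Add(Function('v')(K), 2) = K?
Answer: Rational(86296172, 2337) ≈ 36926.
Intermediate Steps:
Function('v')(K) = Add(-2, K)
k = -12 (k = Add(-2, -10) = -12)
Function('n')(y) = Mul(2, y, Pow(Add(-83, Pow(y, 2), Mul(-11, y)), -1)) (Function('n')(y) = Mul(Add(y, y), Pow(Add(y, Add(Add(Pow(y, 2), Mul(-12, y)), -83)), -1)) = Mul(Mul(2, y), Pow(Add(y, Add(-83, Pow(y, 2), Mul(-12, y))), -1)) = Mul(Mul(2, y), Pow(Add(-83, Pow(y, 2), Mul(-11, y)), -1)) = Mul(2, y, Pow(Add(-83, Pow(y, 2), Mul(-11, y)), -1)))
Add(Add(25092, 11834), Function('n')(55)) = Add(Add(25092, 11834), Mul(2, 55, Pow(Add(-83, Pow(55, 2), Mul(-11, 55)), -1))) = Add(36926, Mul(2, 55, Pow(Add(-83, 3025, -605), -1))) = Add(36926, Mul(2, 55, Pow(2337, -1))) = Add(36926, Mul(2, 55, Rational(1, 2337))) = Add(36926, Rational(110, 2337)) = Rational(86296172, 2337)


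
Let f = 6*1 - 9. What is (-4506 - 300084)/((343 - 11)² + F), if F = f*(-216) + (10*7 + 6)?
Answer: -152295/55474 ≈ -2.7453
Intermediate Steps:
f = -3 (f = 6 - 9 = -3)
F = 724 (F = -3*(-216) + (10*7 + 6) = 648 + (70 + 6) = 648 + 76 = 724)
(-4506 - 300084)/((343 - 11)² + F) = (-4506 - 300084)/((343 - 11)² + 724) = -304590/(332² + 724) = -304590/(110224 + 724) = -304590/110948 = -304590*1/110948 = -152295/55474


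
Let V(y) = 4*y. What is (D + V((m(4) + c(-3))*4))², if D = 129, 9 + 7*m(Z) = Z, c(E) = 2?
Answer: 1096209/49 ≈ 22372.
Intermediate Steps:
m(Z) = -9/7 + Z/7
(D + V((m(4) + c(-3))*4))² = (129 + 4*(((-9/7 + (⅐)*4) + 2)*4))² = (129 + 4*(((-9/7 + 4/7) + 2)*4))² = (129 + 4*((-5/7 + 2)*4))² = (129 + 4*((9/7)*4))² = (129 + 4*(36/7))² = (129 + 144/7)² = (1047/7)² = 1096209/49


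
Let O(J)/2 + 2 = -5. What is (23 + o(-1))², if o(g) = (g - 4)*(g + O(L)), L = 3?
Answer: 9604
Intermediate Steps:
O(J) = -14 (O(J) = -4 + 2*(-5) = -4 - 10 = -14)
o(g) = (-14 + g)*(-4 + g) (o(g) = (g - 4)*(g - 14) = (-4 + g)*(-14 + g) = (-14 + g)*(-4 + g))
(23 + o(-1))² = (23 + (56 + (-1)² - 18*(-1)))² = (23 + (56 + 1 + 18))² = (23 + 75)² = 98² = 9604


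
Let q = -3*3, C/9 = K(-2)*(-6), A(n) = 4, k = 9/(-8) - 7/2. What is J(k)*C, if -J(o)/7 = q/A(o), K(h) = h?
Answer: 1701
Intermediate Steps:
k = -37/8 (k = 9*(-⅛) - 7*½ = -9/8 - 7/2 = -37/8 ≈ -4.6250)
C = 108 (C = 9*(-2*(-6)) = 9*12 = 108)
q = -9
J(o) = 63/4 (J(o) = -(-63)/4 = -7*(-9/4) = 63/4)
J(k)*C = (63/4)*108 = 1701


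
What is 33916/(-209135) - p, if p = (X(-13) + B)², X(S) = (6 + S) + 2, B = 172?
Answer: -5832599931/209135 ≈ -27889.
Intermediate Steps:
X(S) = 8 + S
p = 27889 (p = ((8 - 13) + 172)² = (-5 + 172)² = 167² = 27889)
33916/(-209135) - p = 33916/(-209135) - 1*27889 = 33916*(-1/209135) - 27889 = -33916/209135 - 27889 = -5832599931/209135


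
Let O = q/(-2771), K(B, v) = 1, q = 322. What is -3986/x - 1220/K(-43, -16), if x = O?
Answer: 5326183/161 ≈ 33082.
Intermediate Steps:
O = -322/2771 (O = 322/(-2771) = 322*(-1/2771) = -322/2771 ≈ -0.11620)
x = -322/2771 ≈ -0.11620
-3986/x - 1220/K(-43, -16) = -3986/(-322/2771) - 1220/1 = -3986*(-2771/322) - 1220*1 = 5522603/161 - 1220 = 5326183/161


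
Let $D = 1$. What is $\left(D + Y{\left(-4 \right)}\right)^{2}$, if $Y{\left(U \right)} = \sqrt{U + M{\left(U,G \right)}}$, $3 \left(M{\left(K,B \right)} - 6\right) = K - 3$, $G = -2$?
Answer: $\frac{\left(3 + i \sqrt{3}\right)^{2}}{9} \approx 0.66667 + 1.1547 i$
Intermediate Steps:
$M{\left(K,B \right)} = 5 + \frac{K}{3}$ ($M{\left(K,B \right)} = 6 + \frac{K - 3}{3} = 6 + \frac{-3 + K}{3} = 6 + \left(-1 + \frac{K}{3}\right) = 5 + \frac{K}{3}$)
$Y{\left(U \right)} = \sqrt{5 + \frac{4 U}{3}}$ ($Y{\left(U \right)} = \sqrt{U + \left(5 + \frac{U}{3}\right)} = \sqrt{5 + \frac{4 U}{3}}$)
$\left(D + Y{\left(-4 \right)}\right)^{2} = \left(1 + \frac{\sqrt{45 + 12 \left(-4\right)}}{3}\right)^{2} = \left(1 + \frac{\sqrt{45 - 48}}{3}\right)^{2} = \left(1 + \frac{\sqrt{-3}}{3}\right)^{2} = \left(1 + \frac{i \sqrt{3}}{3}\right)^{2}$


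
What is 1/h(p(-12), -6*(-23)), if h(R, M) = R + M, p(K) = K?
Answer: 1/126 ≈ 0.0079365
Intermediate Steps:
h(R, M) = M + R
1/h(p(-12), -6*(-23)) = 1/(-6*(-23) - 12) = 1/(138 - 12) = 1/126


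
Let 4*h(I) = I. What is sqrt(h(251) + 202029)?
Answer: sqrt(808367)/2 ≈ 449.55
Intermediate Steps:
h(I) = I/4
sqrt(h(251) + 202029) = sqrt((1/4)*251 + 202029) = sqrt(251/4 + 202029) = sqrt(808367/4) = sqrt(808367)/2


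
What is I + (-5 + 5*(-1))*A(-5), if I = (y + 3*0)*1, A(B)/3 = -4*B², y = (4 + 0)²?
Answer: 3016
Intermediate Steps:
y = 16 (y = 4² = 16)
A(B) = -12*B² (A(B) = 3*(-4*B²) = -12*B²)
I = 16 (I = (16 + 3*0)*1 = (16 + 0)*1 = 16*1 = 16)
I + (-5 + 5*(-1))*A(-5) = 16 + (-5 + 5*(-1))*(-12*(-5)²) = 16 + (-5 - 5)*(-12*25) = 16 - 10*(-300) = 16 + 3000 = 3016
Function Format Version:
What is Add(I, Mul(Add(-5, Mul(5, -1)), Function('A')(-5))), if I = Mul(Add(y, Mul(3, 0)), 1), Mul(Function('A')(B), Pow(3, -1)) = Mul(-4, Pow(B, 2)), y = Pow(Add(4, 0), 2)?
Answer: 3016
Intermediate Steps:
y = 16 (y = Pow(4, 2) = 16)
Function('A')(B) = Mul(-12, Pow(B, 2)) (Function('A')(B) = Mul(3, Mul(-4, Pow(B, 2))) = Mul(-12, Pow(B, 2)))
I = 16 (I = Mul(Add(16, Mul(3, 0)), 1) = Mul(Add(16, 0), 1) = Mul(16, 1) = 16)
Add(I, Mul(Add(-5, Mul(5, -1)), Function('A')(-5))) = Add(16, Mul(Add(-5, Mul(5, -1)), Mul(-12, Pow(-5, 2)))) = Add(16, Mul(Add(-5, -5), Mul(-12, 25))) = Add(16, Mul(-10, -300)) = Add(16, 3000) = 3016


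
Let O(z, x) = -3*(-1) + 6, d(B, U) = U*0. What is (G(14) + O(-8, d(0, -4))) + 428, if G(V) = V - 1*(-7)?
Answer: 458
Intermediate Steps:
G(V) = 7 + V (G(V) = V + 7 = 7 + V)
d(B, U) = 0
O(z, x) = 9 (O(z, x) = 3 + 6 = 9)
(G(14) + O(-8, d(0, -4))) + 428 = ((7 + 14) + 9) + 428 = (21 + 9) + 428 = 30 + 428 = 458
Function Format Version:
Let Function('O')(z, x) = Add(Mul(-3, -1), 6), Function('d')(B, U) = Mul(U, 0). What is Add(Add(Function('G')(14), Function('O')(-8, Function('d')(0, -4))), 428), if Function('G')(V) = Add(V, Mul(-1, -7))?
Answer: 458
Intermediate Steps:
Function('G')(V) = Add(7, V) (Function('G')(V) = Add(V, 7) = Add(7, V))
Function('d')(B, U) = 0
Function('O')(z, x) = 9 (Function('O')(z, x) = Add(3, 6) = 9)
Add(Add(Function('G')(14), Function('O')(-8, Function('d')(0, -4))), 428) = Add(Add(Add(7, 14), 9), 428) = Add(Add(21, 9), 428) = Add(30, 428) = 458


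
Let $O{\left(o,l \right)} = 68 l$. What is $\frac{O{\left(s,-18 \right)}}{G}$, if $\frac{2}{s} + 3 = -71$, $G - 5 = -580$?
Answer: $\frac{1224}{575} \approx 2.1287$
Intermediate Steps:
$G = -575$ ($G = 5 - 580 = -575$)
$s = - \frac{1}{37}$ ($s = \frac{2}{-3 - 71} = \frac{2}{-74} = 2 \left(- \frac{1}{74}\right) = - \frac{1}{37} \approx -0.027027$)
$\frac{O{\left(s,-18 \right)}}{G} = \frac{68 \left(-18\right)}{-575} = \left(-1224\right) \left(- \frac{1}{575}\right) = \frac{1224}{575}$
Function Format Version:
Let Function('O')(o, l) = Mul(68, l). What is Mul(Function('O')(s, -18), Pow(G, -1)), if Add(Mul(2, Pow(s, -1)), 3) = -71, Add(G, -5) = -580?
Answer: Rational(1224, 575) ≈ 2.1287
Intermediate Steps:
G = -575 (G = Add(5, -580) = -575)
s = Rational(-1, 37) (s = Mul(2, Pow(Add(-3, -71), -1)) = Mul(2, Pow(-74, -1)) = Mul(2, Rational(-1, 74)) = Rational(-1, 37) ≈ -0.027027)
Mul(Function('O')(s, -18), Pow(G, -1)) = Mul(Mul(68, -18), Pow(-575, -1)) = Mul(-1224, Rational(-1, 575)) = Rational(1224, 575)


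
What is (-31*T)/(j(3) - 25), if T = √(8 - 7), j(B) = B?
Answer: 31/22 ≈ 1.4091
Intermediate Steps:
T = 1 (T = √1 = 1)
(-31*T)/(j(3) - 25) = (-31*1)/(3 - 25) = -31/(-22) = -31*(-1/22) = 31/22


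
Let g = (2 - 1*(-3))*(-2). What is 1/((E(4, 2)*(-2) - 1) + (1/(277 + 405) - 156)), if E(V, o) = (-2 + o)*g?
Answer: -682/107073 ≈ -0.0063695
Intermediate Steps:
g = -10 (g = (2 + 3)*(-2) = 5*(-2) = -10)
E(V, o) = 20 - 10*o (E(V, o) = (-2 + o)*(-10) = 20 - 10*o)
1/((E(4, 2)*(-2) - 1) + (1/(277 + 405) - 156)) = 1/(((20 - 10*2)*(-2) - 1) + (1/(277 + 405) - 156)) = 1/(((20 - 20)*(-2) - 1) + (1/682 - 156)) = 1/((0*(-2) - 1) + (1/682 - 156)) = 1/((0 - 1) - 106391/682) = 1/(-1 - 106391/682) = 1/(-107073/682) = -682/107073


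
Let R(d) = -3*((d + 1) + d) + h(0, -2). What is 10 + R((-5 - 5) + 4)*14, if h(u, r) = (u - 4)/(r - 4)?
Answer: 1444/3 ≈ 481.33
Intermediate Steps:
h(u, r) = (-4 + u)/(-4 + r)
R(d) = -7/3 - 6*d (R(d) = -3*((d + 1) + d) + (-4 + 0)/(-4 - 2) = -3*((1 + d) + d) - 4/(-6) = -3*(1 + 2*d) - 1/6*(-4) = (-3 - 6*d) + 2/3 = -7/3 - 6*d)
10 + R((-5 - 5) + 4)*14 = 10 + (-7/3 - 6*((-5 - 5) + 4))*14 = 10 + (-7/3 - 6*(-10 + 4))*14 = 10 + (-7/3 - 6*(-6))*14 = 10 + (-7/3 + 36)*14 = 10 + (101/3)*14 = 10 + 1414/3 = 1444/3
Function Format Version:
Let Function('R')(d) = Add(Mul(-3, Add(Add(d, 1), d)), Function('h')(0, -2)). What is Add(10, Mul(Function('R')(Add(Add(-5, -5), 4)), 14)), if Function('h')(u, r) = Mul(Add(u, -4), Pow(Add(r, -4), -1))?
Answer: Rational(1444, 3) ≈ 481.33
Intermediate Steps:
Function('h')(u, r) = Mul(Pow(Add(-4, r), -1), Add(-4, u)) (Function('h')(u, r) = Mul(Add(-4, u), Pow(Add(-4, r), -1)) = Mul(Pow(Add(-4, r), -1), Add(-4, u)))
Function('R')(d) = Add(Rational(-7, 3), Mul(-6, d)) (Function('R')(d) = Add(Mul(-3, Add(Add(d, 1), d)), Mul(Pow(Add(-4, -2), -1), Add(-4, 0))) = Add(Mul(-3, Add(Add(1, d), d)), Mul(Pow(-6, -1), -4)) = Add(Mul(-3, Add(1, Mul(2, d))), Mul(Rational(-1, 6), -4)) = Add(Add(-3, Mul(-6, d)), Rational(2, 3)) = Add(Rational(-7, 3), Mul(-6, d)))
Add(10, Mul(Function('R')(Add(Add(-5, -5), 4)), 14)) = Add(10, Mul(Add(Rational(-7, 3), Mul(-6, Add(Add(-5, -5), 4))), 14)) = Add(10, Mul(Add(Rational(-7, 3), Mul(-6, Add(-10, 4))), 14)) = Add(10, Mul(Add(Rational(-7, 3), Mul(-6, -6)), 14)) = Add(10, Mul(Add(Rational(-7, 3), 36), 14)) = Add(10, Mul(Rational(101, 3), 14)) = Add(10, Rational(1414, 3)) = Rational(1444, 3)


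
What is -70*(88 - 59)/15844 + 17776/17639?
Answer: 122917887/139736158 ≈ 0.87964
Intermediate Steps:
-70*(88 - 59)/15844 + 17776/17639 = -70*29*(1/15844) + 17776*(1/17639) = -2030*1/15844 + 17776/17639 = -1015/7922 + 17776/17639 = 122917887/139736158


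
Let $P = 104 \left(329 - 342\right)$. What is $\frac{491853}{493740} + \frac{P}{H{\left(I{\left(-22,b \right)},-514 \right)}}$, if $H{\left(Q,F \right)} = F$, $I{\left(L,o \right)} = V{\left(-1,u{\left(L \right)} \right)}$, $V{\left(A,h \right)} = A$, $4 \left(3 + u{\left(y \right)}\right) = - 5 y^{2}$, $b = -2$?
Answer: $\frac{153391487}{42297060} \approx 3.6265$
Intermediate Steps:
$u{\left(y \right)} = -3 - \frac{5 y^{2}}{4}$ ($u{\left(y \right)} = -3 + \frac{\left(-5\right) y^{2}}{4} = -3 - \frac{5 y^{2}}{4}$)
$I{\left(L,o \right)} = -1$
$P = -1352$ ($P = 104 \left(-13\right) = -1352$)
$\frac{491853}{493740} + \frac{P}{H{\left(I{\left(-22,b \right)},-514 \right)}} = \frac{491853}{493740} - \frac{1352}{-514} = 491853 \cdot \frac{1}{493740} - - \frac{676}{257} = \frac{163951}{164580} + \frac{676}{257} = \frac{153391487}{42297060}$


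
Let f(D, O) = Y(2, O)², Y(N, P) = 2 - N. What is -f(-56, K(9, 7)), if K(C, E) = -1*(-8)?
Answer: 0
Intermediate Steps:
K(C, E) = 8
f(D, O) = 0 (f(D, O) = (2 - 1*2)² = (2 - 2)² = 0² = 0)
-f(-56, K(9, 7)) = -1*0 = 0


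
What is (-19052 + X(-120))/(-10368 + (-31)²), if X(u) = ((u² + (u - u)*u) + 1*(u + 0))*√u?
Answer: 19052/9407 - 28560*I*√30/9407 ≈ 2.0253 - 16.629*I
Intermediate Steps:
X(u) = √u*(u + u²) (X(u) = ((u² + 0*u) + 1*u)*√u = ((u² + 0) + u)*√u = (u² + u)*√u = (u + u²)*√u = √u*(u + u²))
(-19052 + X(-120))/(-10368 + (-31)²) = (-19052 + (-120)^(3/2)*(1 - 120))/(-10368 + (-31)²) = (-19052 - 240*I*√30*(-119))/(-10368 + 961) = (-19052 + 28560*I*√30)/(-9407) = (-19052 + 28560*I*√30)*(-1/9407) = 19052/9407 - 28560*I*√30/9407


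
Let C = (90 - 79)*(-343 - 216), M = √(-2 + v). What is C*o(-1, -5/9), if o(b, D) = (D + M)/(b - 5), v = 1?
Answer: -30745/54 + 6149*I/6 ≈ -569.35 + 1024.8*I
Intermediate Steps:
M = I (M = √(-2 + 1) = √(-1) = I ≈ 1.0*I)
o(b, D) = (I + D)/(-5 + b) (o(b, D) = (D + I)/(b - 5) = (I + D)/(-5 + b))
C = -6149 (C = 11*(-559) = -6149)
C*o(-1, -5/9) = -6149*(I - 5/9)/(-5 - 1) = -6149*(I - 5*⅑)/(-6) = -(-6149)*(I - 5/9)/6 = -(-6149)*(-5/9 + I)/6 = -6149*(5/54 - I/6) = -30745/54 + 6149*I/6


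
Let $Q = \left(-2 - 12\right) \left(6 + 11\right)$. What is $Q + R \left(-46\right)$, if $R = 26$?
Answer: $-1434$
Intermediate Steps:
$Q = -238$ ($Q = \left(-14\right) 17 = -238$)
$Q + R \left(-46\right) = -238 + 26 \left(-46\right) = -238 - 1196 = -1434$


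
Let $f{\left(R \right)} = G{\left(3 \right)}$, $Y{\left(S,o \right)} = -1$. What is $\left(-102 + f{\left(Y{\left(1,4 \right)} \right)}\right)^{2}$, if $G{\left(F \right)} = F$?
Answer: $9801$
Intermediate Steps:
$f{\left(R \right)} = 3$
$\left(-102 + f{\left(Y{\left(1,4 \right)} \right)}\right)^{2} = \left(-102 + 3\right)^{2} = \left(-99\right)^{2} = 9801$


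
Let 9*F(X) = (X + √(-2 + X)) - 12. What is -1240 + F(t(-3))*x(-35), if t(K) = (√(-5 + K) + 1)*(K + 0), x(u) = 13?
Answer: -3785/3 + 13*√(-5 - 6*I*√2)/9 - 26*I*√2/3 ≈ -1259.4 - 16.192*I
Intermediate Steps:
t(K) = K*(1 + √(-5 + K)) (t(K) = (1 + √(-5 + K))*K = K*(1 + √(-5 + K)))
F(X) = -4/3 + X/9 + √(-2 + X)/9 (F(X) = ((X + √(-2 + X)) - 12)/9 = (-12 + X + √(-2 + X))/9 = -4/3 + X/9 + √(-2 + X)/9)
-1240 + F(t(-3))*x(-35) = -1240 + (-4/3 + (-3*(1 + √(-5 - 3)))/9 + √(-2 - 3*(1 + √(-5 - 3)))/9)*13 = -1240 + (-4/3 + (-3*(1 + √(-8)))/9 + √(-2 - 3*(1 + √(-8)))/9)*13 = -1240 + (-4/3 + (-3*(1 + 2*I*√2))/9 + √(-2 - 3*(1 + 2*I*√2))/9)*13 = -1240 + (-4/3 + (-3 - 6*I*√2)/9 + √(-2 + (-3 - 6*I*√2))/9)*13 = -1240 + (-4/3 + (-⅓ - 2*I*√2/3) + √(-5 - 6*I*√2)/9)*13 = -1240 + (-5/3 + √(-5 - 6*I*√2)/9 - 2*I*√2/3)*13 = -1240 + (-65/3 + 13*√(-5 - 6*I*√2)/9 - 26*I*√2/3) = -3785/3 + 13*√(-5 - 6*I*√2)/9 - 26*I*√2/3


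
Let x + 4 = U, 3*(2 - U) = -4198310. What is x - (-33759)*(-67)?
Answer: -2587255/3 ≈ -8.6242e+5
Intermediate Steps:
U = 4198316/3 (U = 2 - 1/3*(-4198310) = 2 + 4198310/3 = 4198316/3 ≈ 1.3994e+6)
x = 4198304/3 (x = -4 + 4198316/3 = 4198304/3 ≈ 1.3994e+6)
x - (-33759)*(-67) = 4198304/3 - (-33759)*(-67) = 4198304/3 - 1*2261853 = 4198304/3 - 2261853 = -2587255/3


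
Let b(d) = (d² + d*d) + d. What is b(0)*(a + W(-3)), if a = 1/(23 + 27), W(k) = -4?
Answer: 0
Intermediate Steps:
a = 1/50 ≈ 0.020000
b(d) = d + 2*d² (b(d) = (d² + d²) + d = 2*d² + d = d + 2*d²)
b(0)*(a + W(-3)) = (0*(1 + 2*0))*(1/50 - 4) = (0*(1 + 0))*(-199/50) = (0*1)*(-199/50) = 0*(-199/50) = 0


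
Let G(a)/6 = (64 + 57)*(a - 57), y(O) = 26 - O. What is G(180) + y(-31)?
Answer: 89355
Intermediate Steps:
G(a) = -41382 + 726*a (G(a) = 6*((64 + 57)*(a - 57)) = 6*(121*(-57 + a)) = 6*(-6897 + 121*a) = -41382 + 726*a)
G(180) + y(-31) = (-41382 + 726*180) + (26 - 1*(-31)) = (-41382 + 130680) + (26 + 31) = 89298 + 57 = 89355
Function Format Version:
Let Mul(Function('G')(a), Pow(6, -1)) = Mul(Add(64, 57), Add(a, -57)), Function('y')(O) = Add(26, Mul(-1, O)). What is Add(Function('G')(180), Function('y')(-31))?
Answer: 89355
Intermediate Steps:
Function('G')(a) = Add(-41382, Mul(726, a)) (Function('G')(a) = Mul(6, Mul(Add(64, 57), Add(a, -57))) = Mul(6, Mul(121, Add(-57, a))) = Mul(6, Add(-6897, Mul(121, a))) = Add(-41382, Mul(726, a)))
Add(Function('G')(180), Function('y')(-31)) = Add(Add(-41382, Mul(726, 180)), Add(26, Mul(-1, -31))) = Add(Add(-41382, 130680), Add(26, 31)) = Add(89298, 57) = 89355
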